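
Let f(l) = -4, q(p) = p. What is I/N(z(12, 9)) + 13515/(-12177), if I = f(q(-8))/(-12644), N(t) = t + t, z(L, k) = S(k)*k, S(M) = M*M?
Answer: -2306928959/2078540838 ≈ -1.1099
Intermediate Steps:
S(M) = M²
z(L, k) = k³ (z(L, k) = k²*k = k³)
N(t) = 2*t
I = 1/3161 (I = -4/(-12644) = -4*(-1/12644) = 1/3161 ≈ 0.00031636)
I/N(z(12, 9)) + 13515/(-12177) = 1/(3161*((2*9³))) + 13515/(-12177) = 1/(3161*((2*729))) + 13515*(-1/12177) = (1/3161)/1458 - 4505/4059 = (1/3161)*(1/1458) - 4505/4059 = 1/4608738 - 4505/4059 = -2306928959/2078540838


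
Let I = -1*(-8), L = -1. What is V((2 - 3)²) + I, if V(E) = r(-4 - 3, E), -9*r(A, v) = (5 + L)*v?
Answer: 68/9 ≈ 7.5556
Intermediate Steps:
I = 8
r(A, v) = -4*v/9 (r(A, v) = -(5 - 1)*v/9 = -4*v/9)
V(E) = -4*E/9
V((2 - 3)²) + I = -4*(2 - 3)²/9 + 8 = -4/9*(-1)² + 8 = -4/9*1 + 8 = -4/9 + 8 = 68/9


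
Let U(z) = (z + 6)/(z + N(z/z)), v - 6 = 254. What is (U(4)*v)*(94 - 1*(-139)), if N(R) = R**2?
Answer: 121160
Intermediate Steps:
v = 260 (v = 6 + 254 = 260)
U(z) = (6 + z)/(1 + z) (U(z) = (z + 6)/(z + (z/z)**2) = (6 + z)/(z + 1**2) = (6 + z)/(z + 1) = (6 + z)/(1 + z))
(U(4)*v)*(94 - 1*(-139)) = (((6 + 4)/(1 + 4))*260)*(94 - 1*(-139)) = ((10/5)*260)*(94 + 139) = (((1/5)*10)*260)*233 = (2*260)*233 = 520*233 = 121160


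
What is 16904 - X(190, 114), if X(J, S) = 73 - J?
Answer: 17021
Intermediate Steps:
16904 - X(190, 114) = 16904 - (73 - 1*190) = 16904 - (73 - 190) = 16904 - 1*(-117) = 16904 + 117 = 17021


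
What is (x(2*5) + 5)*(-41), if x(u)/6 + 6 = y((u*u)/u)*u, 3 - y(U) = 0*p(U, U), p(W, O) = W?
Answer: -6109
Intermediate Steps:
y(U) = 3 (y(U) = 3 - 0*U = 3 - 1*0 = 3 + 0 = 3)
x(u) = -36 + 18*u (x(u) = -36 + 6*(3*u) = -36 + 18*u)
(x(2*5) + 5)*(-41) = ((-36 + 18*(2*5)) + 5)*(-41) = ((-36 + 18*10) + 5)*(-41) = ((-36 + 180) + 5)*(-41) = (144 + 5)*(-41) = 149*(-41) = -6109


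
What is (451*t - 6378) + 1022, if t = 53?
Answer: 18547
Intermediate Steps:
(451*t - 6378) + 1022 = (451*53 - 6378) + 1022 = (23903 - 6378) + 1022 = 17525 + 1022 = 18547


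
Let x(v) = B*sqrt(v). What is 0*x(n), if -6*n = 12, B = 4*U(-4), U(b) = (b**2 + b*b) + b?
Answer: 0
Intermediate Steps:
U(b) = b + 2*b**2 (U(b) = (b**2 + b**2) + b = 2*b**2 + b = b + 2*b**2)
B = 112 (B = 4*(-4*(1 + 2*(-4))) = 4*(-4*(1 - 8)) = 4*(-4*(-7)) = 4*28 = 112)
n = -2 (n = -1/6*12 = -2)
x(v) = 112*sqrt(v)
0*x(n) = 0*(112*sqrt(-2)) = 0*(112*(I*sqrt(2))) = 0*(112*I*sqrt(2)) = 0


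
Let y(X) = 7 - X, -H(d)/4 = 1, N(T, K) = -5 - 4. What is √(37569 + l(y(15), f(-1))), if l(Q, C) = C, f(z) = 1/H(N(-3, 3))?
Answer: 5*√6011/2 ≈ 193.83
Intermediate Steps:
N(T, K) = -9
H(d) = -4 (H(d) = -4*1 = -4)
f(z) = -¼ (f(z) = 1/(-4) = -¼)
√(37569 + l(y(15), f(-1))) = √(37569 - ¼) = √(150275/4) = 5*√6011/2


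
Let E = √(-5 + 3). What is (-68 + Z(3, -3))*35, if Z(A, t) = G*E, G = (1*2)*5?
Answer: -2380 + 350*I*√2 ≈ -2380.0 + 494.97*I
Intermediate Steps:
E = I*√2 (E = √(-2) = I*√2 ≈ 1.4142*I)
G = 10 (G = 2*5 = 10)
Z(A, t) = 10*I*√2 (Z(A, t) = 10*(I*√2) = 10*I*√2)
(-68 + Z(3, -3))*35 = (-68 + 10*I*√2)*35 = -2380 + 350*I*√2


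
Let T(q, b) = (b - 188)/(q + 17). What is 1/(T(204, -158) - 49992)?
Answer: -221/11048578 ≈ -2.0003e-5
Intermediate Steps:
T(q, b) = (-188 + b)/(17 + q)
1/(T(204, -158) - 49992) = 1/((-188 - 158)/(17 + 204) - 49992) = 1/(-346/221 - 49992) = 1/(-11048578/221) = -221/11048578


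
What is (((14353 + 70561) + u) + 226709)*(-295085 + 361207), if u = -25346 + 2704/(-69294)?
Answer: 655840173041774/34647 ≈ 1.8929e+10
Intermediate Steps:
u = -878164214/34647 (u = -25346 + 2704*(-1/69294) = -25346 - 1352/34647 = -878164214/34647 ≈ -25346.)
(((14353 + 70561) + u) + 226709)*(-295085 + 361207) = (((14353 + 70561) - 878164214/34647) + 226709)*(-295085 + 361207) = ((84914 - 878164214/34647) + 226709)*66122 = (2063851144/34647 + 226709)*66122 = (9918637867/34647)*66122 = 655840173041774/34647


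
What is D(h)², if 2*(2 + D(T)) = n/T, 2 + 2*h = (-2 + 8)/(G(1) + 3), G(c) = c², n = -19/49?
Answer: 3600/2401 ≈ 1.4994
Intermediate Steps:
n = -19/49 (n = -19*1/49 = -19/49 ≈ -0.38775)
h = -¼ (h = -1 + ((-2 + 8)/(1² + 3))/2 = -1 + (6/(1 + 3))/2 = -1 + (6/4)/2 = -1 + (6*(¼))/2 = -1 + (½)*(3/2) = -1 + ¾ = -¼ ≈ -0.25000)
D(T) = -2 - 19/(98*T) (D(T) = -2 + (-19/(49*T))/2 = -2 - 19/(98*T))
D(h)² = (-2 - 19/(98*(-¼)))² = (-2 - 19/98*(-4))² = (-2 + 38/49)² = (-60/49)² = 3600/2401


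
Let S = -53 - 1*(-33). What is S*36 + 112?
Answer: -608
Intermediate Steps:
S = -20 (S = -53 + 33 = -20)
S*36 + 112 = -20*36 + 112 = -720 + 112 = -608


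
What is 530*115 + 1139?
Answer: 62089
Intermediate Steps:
530*115 + 1139 = 60950 + 1139 = 62089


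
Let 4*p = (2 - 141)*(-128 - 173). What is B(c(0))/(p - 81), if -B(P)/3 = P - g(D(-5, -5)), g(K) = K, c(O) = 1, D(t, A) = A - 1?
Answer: -84/41515 ≈ -0.0020234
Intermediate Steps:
D(t, A) = -1 + A
p = 41839/4 (p = ((2 - 141)*(-128 - 173))/4 = (-139*(-301))/4 = (1/4)*41839 = 41839/4 ≈ 10460.)
B(P) = -18 - 3*P (B(P) = -3*(P - (-1 - 5)) = -3*(P - 1*(-6)) = -3*(P + 6) = -3*(6 + P) = -18 - 3*P)
B(c(0))/(p - 81) = (-18 - 3*1)/(41839/4 - 81) = (-18 - 3)/(41515/4) = -21*4/41515 = -84/41515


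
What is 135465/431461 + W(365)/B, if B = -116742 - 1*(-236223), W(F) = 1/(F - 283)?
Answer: 1327210911991/4227214122762 ≈ 0.31397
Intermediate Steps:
W(F) = 1/(-283 + F)
B = 119481 (B = -116742 + 236223 = 119481)
135465/431461 + W(365)/B = 135465/431461 + 1/((-283 + 365)*119481) = 135465*(1/431461) + (1/119481)/82 = 135465/431461 + (1/82)*(1/119481) = 135465/431461 + 1/9797442 = 1327210911991/4227214122762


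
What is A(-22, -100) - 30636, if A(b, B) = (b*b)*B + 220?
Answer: -78816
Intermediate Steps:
A(b, B) = 220 + B*b**2 (A(b, B) = b**2*B + 220 = B*b**2 + 220 = 220 + B*b**2)
A(-22, -100) - 30636 = (220 - 100*(-22)**2) - 30636 = (220 - 100*484) - 30636 = (220 - 48400) - 30636 = -48180 - 30636 = -78816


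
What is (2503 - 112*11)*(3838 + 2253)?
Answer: 7741661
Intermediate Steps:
(2503 - 112*11)*(3838 + 2253) = (2503 - 1232)*6091 = 1271*6091 = 7741661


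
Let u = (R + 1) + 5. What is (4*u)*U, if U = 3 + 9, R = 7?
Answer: 624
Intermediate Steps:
u = 13 (u = (7 + 1) + 5 = 8 + 5 = 13)
U = 12
(4*u)*U = (4*13)*12 = 52*12 = 624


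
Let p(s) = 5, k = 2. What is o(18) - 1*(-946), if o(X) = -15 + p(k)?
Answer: 936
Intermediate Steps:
o(X) = -10 (o(X) = -15 + 5 = -10)
o(18) - 1*(-946) = -10 - 1*(-946) = -10 + 946 = 936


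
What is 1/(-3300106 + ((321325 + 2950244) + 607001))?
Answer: 1/578464 ≈ 1.7287e-6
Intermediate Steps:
1/(-3300106 + ((321325 + 2950244) + 607001)) = 1/(-3300106 + (3271569 + 607001)) = 1/(-3300106 + 3878570) = 1/578464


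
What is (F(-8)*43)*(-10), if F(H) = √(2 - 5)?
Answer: -430*I*√3 ≈ -744.78*I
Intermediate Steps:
F(H) = I*√3 (F(H) = √(-3) = I*√3)
(F(-8)*43)*(-10) = ((I*√3)*43)*(-10) = (43*I*√3)*(-10) = -430*I*√3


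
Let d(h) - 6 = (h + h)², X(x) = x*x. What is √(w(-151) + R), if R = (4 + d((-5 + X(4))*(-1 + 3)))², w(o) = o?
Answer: √3786765 ≈ 1946.0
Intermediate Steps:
X(x) = x²
d(h) = 6 + 4*h² (d(h) = 6 + (h + h)² = 6 + (2*h)² = 6 + 4*h²)
R = 3786916 (R = (4 + (6 + 4*((-5 + 4²)*(-1 + 3))²))² = (4 + (6 + 4*((-5 + 16)*2)²))² = (4 + (6 + 4*(11*2)²))² = (4 + (6 + 4*22²))² = (4 + (6 + 4*484))² = (4 + (6 + 1936))² = (4 + 1942)² = 1946² = 3786916)
√(w(-151) + R) = √(-151 + 3786916) = √3786765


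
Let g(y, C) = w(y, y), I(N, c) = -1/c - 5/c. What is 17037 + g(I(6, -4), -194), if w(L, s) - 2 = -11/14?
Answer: 238535/14 ≈ 17038.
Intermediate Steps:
w(L, s) = 17/14 (w(L, s) = 2 - 11/14 = 17/14)
I(N, c) = -6/c
g(y, C) = 17/14
17037 + g(I(6, -4), -194) = 17037 + 17/14 = 238535/14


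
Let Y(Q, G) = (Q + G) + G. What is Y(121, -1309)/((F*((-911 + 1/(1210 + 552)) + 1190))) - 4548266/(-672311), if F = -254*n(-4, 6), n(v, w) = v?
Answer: 1134369904746145/167897766966812 ≈ 6.7563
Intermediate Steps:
Y(Q, G) = Q + 2*G (Y(Q, G) = (G + Q) + G = Q + 2*G)
F = 1016 (F = -254*(-4) = 1016)
Y(121, -1309)/((F*((-911 + 1/(1210 + 552)) + 1190))) - 4548266/(-672311) = (121 + 2*(-1309))/((1016*((-911 + 1/(1210 + 552)) + 1190))) - 4548266/(-672311) = (121 - 2618)/((1016*((-911 + 1/1762) + 1190))) - 4548266*(-1/672311) = -2497*1/(1016*((-911 + 1/1762) + 1190)) + 4548266/672311 = -2497*1/(1016*(-1605181/1762 + 1190)) + 4548266/672311 = -2497/(1016*(491599/1762)) + 4548266/672311 = -2497/249732292/881 + 4548266/672311 = -2497*881/249732292 + 4548266/672311 = -2199857/249732292 + 4548266/672311 = 1134369904746145/167897766966812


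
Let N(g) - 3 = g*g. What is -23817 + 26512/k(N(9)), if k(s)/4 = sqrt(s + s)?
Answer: -23817 + 1657*sqrt(42)/21 ≈ -23306.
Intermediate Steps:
N(g) = 3 + g**2 (N(g) = 3 + g*g = 3 + g**2)
k(s) = 4*sqrt(2)*sqrt(s) (k(s) = 4*sqrt(s + s) = 4*sqrt(2*s) = 4*(sqrt(2)*sqrt(s)) = 4*sqrt(2)*sqrt(s))
-23817 + 26512/k(N(9)) = -23817 + 26512/((4*sqrt(2)*sqrt(3 + 9**2))) = -23817 + 26512/((4*sqrt(2)*sqrt(3 + 81))) = -23817 + 26512/((4*sqrt(2)*sqrt(84))) = -23817 + 26512/((4*sqrt(2)*(2*sqrt(21)))) = -23817 + 26512/((8*sqrt(42))) = -23817 + 26512*(sqrt(42)/336) = -23817 + 1657*sqrt(42)/21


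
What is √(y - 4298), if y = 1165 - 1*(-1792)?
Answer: 3*I*√149 ≈ 36.62*I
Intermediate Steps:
y = 2957 (y = 1165 + 1792 = 2957)
√(y - 4298) = √(2957 - 4298) = √(-1341) = 3*I*√149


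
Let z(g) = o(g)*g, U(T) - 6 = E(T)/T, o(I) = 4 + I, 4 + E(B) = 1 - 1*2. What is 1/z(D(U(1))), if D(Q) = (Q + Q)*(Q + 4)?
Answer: 1/140 ≈ 0.0071429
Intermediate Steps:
E(B) = -5 (E(B) = -4 + (1 - 1*2) = -4 + (1 - 2) = -4 - 1 = -5)
U(T) = 6 - 5/T
D(Q) = 2*Q*(4 + Q) (D(Q) = (2*Q)*(4 + Q) = 2*Q*(4 + Q))
z(g) = g*(4 + g) (z(g) = (4 + g)*g = g*(4 + g))
1/z(D(U(1))) = 1/((2*(6 - 5/1)*(4 + (6 - 5/1)))*(4 + 2*(6 - 5/1)*(4 + (6 - 5/1)))) = 1/((2*(6 - 5*1)*(4 + (6 - 5*1)))*(4 + 2*(6 - 5*1)*(4 + (6 - 5*1)))) = 1/((2*(6 - 5)*(4 + (6 - 5)))*(4 + 2*(6 - 5)*(4 + (6 - 5)))) = 1/((2*1*(4 + 1))*(4 + 2*1*(4 + 1))) = 1/((2*1*5)*(4 + 2*1*5)) = 1/(10*(4 + 10)) = 1/(10*14) = 1/140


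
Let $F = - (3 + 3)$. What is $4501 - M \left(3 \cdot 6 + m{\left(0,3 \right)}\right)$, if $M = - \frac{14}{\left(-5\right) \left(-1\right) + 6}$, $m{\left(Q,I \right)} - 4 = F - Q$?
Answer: $\frac{49735}{11} \approx 4521.4$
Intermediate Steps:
$F = -6$ ($F = \left(-1\right) 6 = -6$)
$m{\left(Q,I \right)} = -2 - Q$ ($m{\left(Q,I \right)} = 4 - \left(6 + Q\right) = -2 - Q$)
$M = - \frac{14}{11}$ ($M = - \frac{14}{5 + 6} = - \frac{14}{11} \approx -1.2727$)
$4501 - M \left(3 \cdot 6 + m{\left(0,3 \right)}\right) = 4501 - - \frac{14 \left(3 \cdot 6 - 2\right)}{11} = 4501 - - \frac{14 \left(18 + \left(-2 + 0\right)\right)}{11} = 4501 - - \frac{14 \left(18 - 2\right)}{11} = 4501 - \left(- \frac{14}{11}\right) 16 = 4501 - - \frac{224}{11} = 4501 + \frac{224}{11} = \frac{49735}{11}$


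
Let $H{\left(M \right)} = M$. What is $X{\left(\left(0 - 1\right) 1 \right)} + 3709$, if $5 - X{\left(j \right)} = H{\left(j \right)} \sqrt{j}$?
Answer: $3714 + i \approx 3714.0 + 1.0 i$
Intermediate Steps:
$X{\left(j \right)} = 5 - j^{\frac{3}{2}}$ ($X{\left(j \right)} = 5 - j \sqrt{j} = 5 - j^{\frac{3}{2}}$)
$X{\left(\left(0 - 1\right) 1 \right)} + 3709 = \left(5 - \left(\left(0 - 1\right) 1\right)^{\frac{3}{2}}\right) + 3709 = \left(5 - \left(\left(-1\right) 1\right)^{\frac{3}{2}}\right) + 3709 = \left(5 - \left(-1\right)^{\frac{3}{2}}\right) + 3709 = \left(5 - - i\right) + 3709 = \left(5 + i\right) + 3709 = 3714 + i$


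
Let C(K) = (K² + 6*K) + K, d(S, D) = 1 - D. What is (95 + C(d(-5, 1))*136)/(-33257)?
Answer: -95/33257 ≈ -0.0028565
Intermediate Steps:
C(K) = K² + 7*K
(95 + C(d(-5, 1))*136)/(-33257) = (95 + ((1 - 1*1)*(7 + (1 - 1*1)))*136)/(-33257) = (95 + ((1 - 1)*(7 + (1 - 1)))*136)*(-1/33257) = (95 + (0*(7 + 0))*136)*(-1/33257) = (95 + (0*7)*136)*(-1/33257) = (95 + 0*136)*(-1/33257) = (95 + 0)*(-1/33257) = 95*(-1/33257) = -95/33257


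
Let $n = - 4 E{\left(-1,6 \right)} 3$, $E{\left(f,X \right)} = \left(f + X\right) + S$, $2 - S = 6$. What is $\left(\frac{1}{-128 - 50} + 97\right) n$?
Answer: $- \frac{103590}{89} \approx -1163.9$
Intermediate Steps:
$S = -4$ ($S = 2 - 6 = -4$)
$E{\left(f,X \right)} = -4 + X + f$ ($E{\left(f,X \right)} = \left(f + X\right) - 4 = \left(X + f\right) - 4 = -4 + X + f$)
$n = -12$ ($n = - 4 \left(-4 + 6 - 1\right) 3 = \left(-4\right) 1 \cdot 3 = \left(-4\right) 3 = -12$)
$\left(\frac{1}{-128 - 50} + 97\right) n = \left(\frac{1}{-128 - 50} + 97\right) \left(-12\right) = \left(\frac{1}{-178} + 97\right) \left(-12\right) = \left(- \frac{1}{178} + 97\right) \left(-12\right) = \frac{17265}{178} \left(-12\right) = - \frac{103590}{89}$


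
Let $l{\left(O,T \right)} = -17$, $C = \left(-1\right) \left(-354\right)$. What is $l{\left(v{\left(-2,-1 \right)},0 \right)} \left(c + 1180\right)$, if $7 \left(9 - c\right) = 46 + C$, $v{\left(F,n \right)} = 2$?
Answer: $- \frac{134691}{7} \approx -19242.0$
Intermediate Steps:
$C = 354$
$c = - \frac{337}{7}$ ($c = 9 - \frac{46 + 354}{7} = 9 - \frac{400}{7} = - \frac{337}{7} \approx -48.143$)
$l{\left(v{\left(-2,-1 \right)},0 \right)} \left(c + 1180\right) = - 17 \left(- \frac{337}{7} + 1180\right) = \left(-17\right) \frac{7923}{7} = - \frac{134691}{7}$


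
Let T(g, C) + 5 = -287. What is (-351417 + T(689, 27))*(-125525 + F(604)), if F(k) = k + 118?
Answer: 43894338327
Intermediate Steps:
F(k) = 118 + k
T(g, C) = -292 (T(g, C) = -5 - 287 = -292)
(-351417 + T(689, 27))*(-125525 + F(604)) = (-351417 - 292)*(-125525 + (118 + 604)) = -351709*(-125525 + 722) = -351709*(-124803) = 43894338327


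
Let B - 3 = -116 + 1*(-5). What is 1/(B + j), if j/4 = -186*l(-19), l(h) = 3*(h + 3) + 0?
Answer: 1/35594 ≈ 2.8095e-5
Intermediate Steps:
B = -118 (B = 3 + (-116 + 1*(-5)) = 3 + (-116 - 5) = 3 - 121 = -118)
l(h) = 9 + 3*h (l(h) = 3*(3 + h) + 0 = (9 + 3*h) + 0 = 9 + 3*h)
j = 35712 (j = 4*(-186*(9 + 3*(-19))) = 4*(-186*(9 - 57)) = 4*(-186*(-48)) = 4*8928 = 35712)
1/(B + j) = 1/(-118 + 35712) = 1/35594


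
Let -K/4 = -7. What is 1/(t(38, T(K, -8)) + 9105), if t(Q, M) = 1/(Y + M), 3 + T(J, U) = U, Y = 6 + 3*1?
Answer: 2/18209 ≈ 0.00010984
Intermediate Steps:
K = 28 (K = -4*(-7) = 28)
Y = 9 (Y = 6 + 3 = 9)
T(J, U) = -3 + U
t(Q, M) = 1/(9 + M)
1/(t(38, T(K, -8)) + 9105) = 1/(1/(9 + (-3 - 8)) + 9105) = 1/(1/(9 - 11) + 9105) = 1/(1/(-2) + 9105) = 1/(-½ + 9105) = 1/(18209/2) = 2/18209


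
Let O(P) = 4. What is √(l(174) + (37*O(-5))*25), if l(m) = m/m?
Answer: √3701 ≈ 60.836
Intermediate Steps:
l(m) = 1
√(l(174) + (37*O(-5))*25) = √(1 + (37*4)*25) = √(1 + 148*25) = √(1 + 3700) = √3701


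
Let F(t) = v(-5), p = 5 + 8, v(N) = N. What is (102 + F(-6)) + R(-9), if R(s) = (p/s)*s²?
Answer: -20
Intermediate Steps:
p = 13
F(t) = -5
R(s) = 13*s (R(s) = (13/s)*s² = 13*s)
(102 + F(-6)) + R(-9) = (102 - 5) + 13*(-9) = 97 - 117 = -20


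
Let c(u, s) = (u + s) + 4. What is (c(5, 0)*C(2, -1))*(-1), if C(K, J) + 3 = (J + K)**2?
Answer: 18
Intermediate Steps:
c(u, s) = 4 + s + u (c(u, s) = (s + u) + 4 = 4 + s + u)
C(K, J) = -3 + (J + K)**2
(c(5, 0)*C(2, -1))*(-1) = ((4 + 0 + 5)*(-3 + (-1 + 2)**2))*(-1) = (9*(-3 + 1**2))*(-1) = (9*(-3 + 1))*(-1) = (9*(-2))*(-1) = -18*(-1) = 18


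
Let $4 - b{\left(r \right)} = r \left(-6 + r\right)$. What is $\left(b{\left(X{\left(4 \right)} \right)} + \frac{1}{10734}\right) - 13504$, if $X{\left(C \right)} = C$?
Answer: $- \frac{144823127}{10734} \approx -13492.0$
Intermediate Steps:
$b{\left(r \right)} = 4 - r \left(-6 + r\right)$
$\left(b{\left(X{\left(4 \right)} \right)} + \frac{1}{10734}\right) - 13504 = \left(\left(4 - 4^{2} + 6 \cdot 4\right) + \frac{1}{10734}\right) - 13504 = \left(\left(4 - 16 + 24\right) + \frac{1}{10734}\right) - 13504 = \left(12 + \frac{1}{10734}\right) - 13504 = \frac{128809}{10734} - 13504 = - \frac{144823127}{10734}$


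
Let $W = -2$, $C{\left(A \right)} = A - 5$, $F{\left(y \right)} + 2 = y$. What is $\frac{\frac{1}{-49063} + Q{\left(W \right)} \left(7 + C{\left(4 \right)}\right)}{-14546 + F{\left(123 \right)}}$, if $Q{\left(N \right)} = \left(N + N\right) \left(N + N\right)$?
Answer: $- \frac{4710047}{707733775} \approx -0.0066551$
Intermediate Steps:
$F{\left(y \right)} = -2 + y$
$C{\left(A \right)} = -5 + A$
$Q{\left(N \right)} = 4 N^{2}$ ($Q{\left(N \right)} = 2 N 2 N = 4 N^{2}$)
$\frac{\frac{1}{-49063} + Q{\left(W \right)} \left(7 + C{\left(4 \right)}\right)}{-14546 + F{\left(123 \right)}} = \frac{\frac{1}{-49063} + 4 \left(-2\right)^{2} \left(7 + \left(-5 + 4\right)\right)}{-14546 + \left(-2 + 123\right)} = \frac{- \frac{1}{49063} + 4 \cdot 4 \left(7 - 1\right)}{-14546 + 121} = \frac{- \frac{1}{49063} + 16 \cdot 6}{-14425} = \left(- \frac{1}{49063} + 96\right) \left(- \frac{1}{14425}\right) = \frac{4710047}{49063} \left(- \frac{1}{14425}\right) = - \frac{4710047}{707733775}$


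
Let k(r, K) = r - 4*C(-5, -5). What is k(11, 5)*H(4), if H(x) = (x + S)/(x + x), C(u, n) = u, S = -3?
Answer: 31/8 ≈ 3.8750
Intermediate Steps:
H(x) = (-3 + x)/(2*x) (H(x) = (x - 3)/(x + x) = (-3 + x)/((2*x)) = (-3 + x)*(1/(2*x)) = (-3 + x)/(2*x))
k(r, K) = 20 + r (k(r, K) = r - 4*(-5) = r + 20 = 20 + r)
k(11, 5)*H(4) = (20 + 11)*((½)*(-3 + 4)/4) = 31*((½)*(¼)*1) = 31*(⅛) = 31/8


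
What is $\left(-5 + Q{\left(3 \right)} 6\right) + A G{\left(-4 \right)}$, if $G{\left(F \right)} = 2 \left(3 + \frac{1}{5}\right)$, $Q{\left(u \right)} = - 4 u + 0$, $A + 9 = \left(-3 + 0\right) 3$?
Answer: $- \frac{961}{5} \approx -192.2$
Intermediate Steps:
$A = -18$ ($A = -9 + \left(-3 + 0\right) 3 = -9 - 9 = -18$)
$Q{\left(u \right)} = - 4 u$
$G{\left(F \right)} = \frac{32}{5}$ ($G{\left(F \right)} = 2 \left(3 + \frac{1}{5}\right) = 2 \cdot \frac{16}{5} = \frac{32}{5}$)
$\left(-5 + Q{\left(3 \right)} 6\right) + A G{\left(-4 \right)} = \left(-5 + \left(-4\right) 3 \cdot 6\right) - \frac{576}{5} = \left(-5 - 72\right) - \frac{576}{5} = -77 - \frac{576}{5} = - \frac{961}{5}$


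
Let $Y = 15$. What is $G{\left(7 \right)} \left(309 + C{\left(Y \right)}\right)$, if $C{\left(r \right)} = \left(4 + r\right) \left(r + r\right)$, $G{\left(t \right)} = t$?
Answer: $6153$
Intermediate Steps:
$C{\left(r \right)} = 2 r \left(4 + r\right)$ ($C{\left(r \right)} = \left(4 + r\right) 2 r = 2 r \left(4 + r\right)$)
$G{\left(7 \right)} \left(309 + C{\left(Y \right)}\right) = 7 \left(309 + 2 \cdot 15 \left(4 + 15\right)\right) = 7 \left(309 + 2 \cdot 15 \cdot 19\right) = 7 \left(309 + 570\right) = 7 \cdot 879 = 6153$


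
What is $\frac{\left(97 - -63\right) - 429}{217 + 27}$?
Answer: $- \frac{269}{244} \approx -1.1025$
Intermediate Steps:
$\frac{\left(97 - -63\right) - 429}{217 + 27} = \frac{\left(97 + 63\right) - 429}{244} = \left(160 - 429\right) \frac{1}{244} = \left(-269\right) \frac{1}{244} = - \frac{269}{244}$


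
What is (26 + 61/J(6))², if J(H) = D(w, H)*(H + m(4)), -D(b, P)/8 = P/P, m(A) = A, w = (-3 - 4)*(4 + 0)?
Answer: 4076361/6400 ≈ 636.93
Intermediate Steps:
w = -28 (w = -7*4 = -28)
D(b, P) = -8 (D(b, P) = -8*P/P = -8*1 = -8)
J(H) = -32 - 8*H (J(H) = -8*(H + 4) = -8*(4 + H) = -32 - 8*H)
(26 + 61/J(6))² = (26 + 61/(-32 - 8*6))² = (26 + 61/(-32 - 48))² = (26 + 61/(-80))² = (26 + 61*(-1/80))² = (26 - 61/80)² = (2019/80)² = 4076361/6400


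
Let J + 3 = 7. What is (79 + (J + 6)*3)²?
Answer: 11881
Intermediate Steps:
J = 4 (J = -3 + 7 = 4)
(79 + (J + 6)*3)² = (79 + (4 + 6)*3)² = (79 + 10*3)² = (79 + 30)² = 109² = 11881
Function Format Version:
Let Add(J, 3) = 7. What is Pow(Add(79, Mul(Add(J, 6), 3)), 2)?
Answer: 11881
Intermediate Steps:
J = 4 (J = Add(-3, 7) = 4)
Pow(Add(79, Mul(Add(J, 6), 3)), 2) = Pow(Add(79, Mul(Add(4, 6), 3)), 2) = Pow(Add(79, Mul(10, 3)), 2) = Pow(Add(79, 30), 2) = Pow(109, 2) = 11881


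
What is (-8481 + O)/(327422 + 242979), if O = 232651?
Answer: 7730/19669 ≈ 0.39300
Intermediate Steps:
(-8481 + O)/(327422 + 242979) = (-8481 + 232651)/(327422 + 242979) = 224170/570401 = 224170*(1/570401) = 7730/19669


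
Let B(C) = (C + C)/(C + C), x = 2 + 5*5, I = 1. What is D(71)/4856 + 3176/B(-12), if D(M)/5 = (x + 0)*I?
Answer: 15422791/4856 ≈ 3176.0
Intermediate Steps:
x = 27 (x = 2 + 25 = 27)
B(C) = 1 (B(C) = (2*C)/((2*C)) = (2*C)*(1/(2*C)) = 1)
D(M) = 135 (D(M) = 5*((27 + 0)*1) = 5*(27*1) = 5*27 = 135)
D(71)/4856 + 3176/B(-12) = 135/4856 + 3176/1 = 135*(1/4856) + 3176*1 = 135/4856 + 3176 = 15422791/4856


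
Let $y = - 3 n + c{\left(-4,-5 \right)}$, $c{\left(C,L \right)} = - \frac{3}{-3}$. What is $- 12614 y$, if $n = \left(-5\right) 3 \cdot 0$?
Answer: $-12614$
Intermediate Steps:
$c{\left(C,L \right)} = 1$ ($c{\left(C,L \right)} = \left(-3\right) \left(- \frac{1}{3}\right) = 1$)
$n = 0$ ($n = \left(-15\right) 0 = 0$)
$y = 1$ ($y = \left(-3\right) 0 + 1 = 0 + 1 = 1$)
$- 12614 y = \left(-12614\right) 1 = -12614$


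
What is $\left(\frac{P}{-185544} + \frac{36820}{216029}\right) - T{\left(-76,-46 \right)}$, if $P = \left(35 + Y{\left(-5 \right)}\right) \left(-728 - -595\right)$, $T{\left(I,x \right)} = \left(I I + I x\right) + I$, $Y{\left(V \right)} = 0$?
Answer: $- \frac{368594371055021}{40082884776} \approx -9195.8$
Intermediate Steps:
$T{\left(I,x \right)} = I + I^{2} + I x$ ($T{\left(I,x \right)} = \left(I^{2} + I x\right) + I = I + I^{2} + I x$)
$P = -4655$ ($P = \left(35 + 0\right) \left(-728 - -595\right) = 35 \left(-728 + 595\right) = 35 \left(-133\right) = -4655$)
$\left(\frac{P}{-185544} + \frac{36820}{216029}\right) - T{\left(-76,-46 \right)} = \left(- \frac{4655}{-185544} + \frac{36820}{216029}\right) - - 76 \left(1 - 76 - 46\right) = \left(\left(-4655\right) \left(- \frac{1}{185544}\right) + 36820 \cdot \frac{1}{216029}\right) - \left(-76\right) \left(-121\right) = \left(\frac{4655}{185544} + \frac{36820}{216029}\right) - 9196 = \frac{7837345075}{40082884776} - 9196 = - \frac{368594371055021}{40082884776}$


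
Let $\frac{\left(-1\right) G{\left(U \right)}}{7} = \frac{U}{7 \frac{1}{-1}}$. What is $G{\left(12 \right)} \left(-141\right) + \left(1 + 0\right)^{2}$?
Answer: $-1691$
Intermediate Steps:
$G{\left(U \right)} = U$ ($G{\left(U \right)} = - 7 \frac{U}{7 \frac{1}{-1}} = - 7 \frac{U}{7 \left(-1\right)} = - 7 \frac{U}{-7} = - 7 U \left(- \frac{1}{7}\right) = - 7 \left(- \frac{U}{7}\right) = U$)
$G{\left(12 \right)} \left(-141\right) + \left(1 + 0\right)^{2} = 12 \left(-141\right) + \left(1 + 0\right)^{2} = -1692 + 1^{2} = -1692 + 1 = -1691$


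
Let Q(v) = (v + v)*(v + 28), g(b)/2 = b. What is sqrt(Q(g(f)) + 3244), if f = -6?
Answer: 2*sqrt(715) ≈ 53.479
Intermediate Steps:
g(b) = 2*b
Q(v) = 2*v*(28 + v) (Q(v) = (2*v)*(28 + v) = 2*v*(28 + v))
sqrt(Q(g(f)) + 3244) = sqrt(2*(2*(-6))*(28 + 2*(-6)) + 3244) = sqrt(2*(-12)*(28 - 12) + 3244) = sqrt(2*(-12)*16 + 3244) = sqrt(-384 + 3244) = sqrt(2860) = 2*sqrt(715)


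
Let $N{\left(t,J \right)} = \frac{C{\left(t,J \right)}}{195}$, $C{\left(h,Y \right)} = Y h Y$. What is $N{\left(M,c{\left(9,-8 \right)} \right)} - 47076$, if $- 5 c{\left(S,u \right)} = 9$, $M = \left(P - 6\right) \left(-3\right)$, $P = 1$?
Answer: $- \frac{15299619}{325} \approx -47076.0$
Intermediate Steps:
$M = 15$ ($M = \left(1 - 6\right) \left(-3\right) = \left(-5\right) \left(-3\right) = 15$)
$c{\left(S,u \right)} = - \frac{9}{5}$ ($c{\left(S,u \right)} = \left(- \frac{1}{5}\right) 9 = - \frac{9}{5}$)
$C{\left(h,Y \right)} = h Y^{2}$
$N{\left(t,J \right)} = \frac{t J^{2}}{195}$
$N{\left(M,c{\left(9,-8 \right)} \right)} - 47076 = \frac{1}{195} \cdot 15 \left(- \frac{9}{5}\right)^{2} - 47076 = \frac{1}{195} \cdot 15 \cdot \frac{81}{25} - 47076 = \frac{81}{325} - 47076 = - \frac{15299619}{325}$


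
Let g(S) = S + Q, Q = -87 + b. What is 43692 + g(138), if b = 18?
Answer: 43761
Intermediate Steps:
Q = -69 (Q = -87 + 18 = -69)
g(S) = -69 + S (g(S) = S - 69 = -69 + S)
43692 + g(138) = 43692 + (-69 + 138) = 43692 + 69 = 43761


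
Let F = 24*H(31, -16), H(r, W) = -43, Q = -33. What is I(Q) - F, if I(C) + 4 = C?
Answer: 995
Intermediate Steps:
I(C) = -4 + C
F = -1032 (F = 24*(-43) = -1032)
I(Q) - F = (-4 - 33) - 1*(-1032) = -37 + 1032 = 995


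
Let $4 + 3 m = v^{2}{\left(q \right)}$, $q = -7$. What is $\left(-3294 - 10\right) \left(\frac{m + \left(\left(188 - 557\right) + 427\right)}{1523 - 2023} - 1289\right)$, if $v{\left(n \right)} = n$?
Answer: $\frac{532417298}{125} \approx 4.2593 \cdot 10^{6}$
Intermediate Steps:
$m = 15$ ($m = - \frac{4}{3} + \frac{\left(-7\right)^{2}}{3} = - \frac{4}{3} + \frac{1}{3} \cdot 49 = - \frac{4}{3} + \frac{49}{3} = 15$)
$\left(-3294 - 10\right) \left(\frac{m + \left(\left(188 - 557\right) + 427\right)}{1523 - 2023} - 1289\right) = \left(-3294 - 10\right) \left(\frac{15 + \left(\left(188 - 557\right) + 427\right)}{1523 - 2023} - 1289\right) = - 3304 \left(\frac{15 + \left(-369 + 427\right)}{-500} - 1289\right) = - 3304 \left(\left(15 + 58\right) \left(- \frac{1}{500}\right) - 1289\right) = - 3304 \left(73 \left(- \frac{1}{500}\right) - 1289\right) = - 3304 \left(- \frac{73}{500} - 1289\right) = \left(-3304\right) \left(- \frac{644573}{500}\right) = \frac{532417298}{125}$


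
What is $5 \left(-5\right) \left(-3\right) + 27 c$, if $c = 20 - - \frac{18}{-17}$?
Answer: $\frac{9969}{17} \approx 586.41$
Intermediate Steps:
$c = \frac{322}{17}$ ($c = 20 - \left(-18\right) \left(- \frac{1}{17}\right) = 20 - \frac{18}{17} = \frac{322}{17} \approx 18.941$)
$5 \left(-5\right) \left(-3\right) + 27 c = 5 \left(-5\right) \left(-3\right) + 27 \cdot \frac{322}{17} = \left(-25\right) \left(-3\right) + \frac{8694}{17} = 75 + \frac{8694}{17} = \frac{9969}{17}$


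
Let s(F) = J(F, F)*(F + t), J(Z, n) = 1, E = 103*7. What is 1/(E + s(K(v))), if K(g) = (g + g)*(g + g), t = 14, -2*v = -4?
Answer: 1/751 ≈ 0.0013316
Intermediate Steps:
v = 2 (v = -1/2*(-4) = 2)
E = 721
K(g) = 4*g**2 (K(g) = (2*g)*(2*g) = 4*g**2)
s(F) = 14 + F (s(F) = 1*(F + 14) = 1*(14 + F) = 14 + F)
1/(E + s(K(v))) = 1/(721 + (14 + 4*2**2)) = 1/(721 + (14 + 4*4)) = 1/(721 + (14 + 16)) = 1/(721 + 30) = 1/751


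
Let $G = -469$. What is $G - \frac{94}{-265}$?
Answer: $- \frac{124191}{265} \approx -468.65$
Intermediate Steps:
$G - \frac{94}{-265} = -469 - \frac{94}{-265} = -469 - - \frac{94}{265} = -469 + \frac{94}{265} = - \frac{124191}{265}$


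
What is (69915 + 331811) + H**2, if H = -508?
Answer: 659790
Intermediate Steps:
(69915 + 331811) + H**2 = (69915 + 331811) + (-508)**2 = 401726 + 258064 = 659790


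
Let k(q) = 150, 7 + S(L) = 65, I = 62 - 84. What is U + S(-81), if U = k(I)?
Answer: 208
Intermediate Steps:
I = -22
S(L) = 58 (S(L) = -7 + 65 = 58)
U = 150
U + S(-81) = 150 + 58 = 208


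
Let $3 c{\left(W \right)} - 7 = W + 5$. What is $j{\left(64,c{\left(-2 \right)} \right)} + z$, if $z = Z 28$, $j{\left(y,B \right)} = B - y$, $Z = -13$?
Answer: $- \frac{1274}{3} \approx -424.67$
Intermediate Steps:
$c{\left(W \right)} = 4 + \frac{W}{3}$ ($c{\left(W \right)} = \frac{7}{3} + \frac{W + 5}{3} = \frac{7}{3} + \frac{5 + W}{3} = \frac{7}{3} + \left(\frac{5}{3} + \frac{W}{3}\right) = 4 + \frac{W}{3}$)
$z = -364$ ($z = \left(-13\right) 28 = -364$)
$j{\left(64,c{\left(-2 \right)} \right)} + z = \left(\left(4 + \frac{1}{3} \left(-2\right)\right) - 64\right) - 364 = \left(\left(4 - \frac{2}{3}\right) - 64\right) - 364 = \left(\frac{10}{3} - 64\right) - 364 = - \frac{182}{3} - 364 = - \frac{1274}{3}$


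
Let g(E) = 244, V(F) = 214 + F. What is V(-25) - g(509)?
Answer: -55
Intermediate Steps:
V(-25) - g(509) = (214 - 25) - 1*244 = 189 - 244 = -55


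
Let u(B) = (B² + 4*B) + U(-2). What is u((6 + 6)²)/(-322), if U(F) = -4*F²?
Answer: -10648/161 ≈ -66.137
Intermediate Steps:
u(B) = -16 + B² + 4*B (u(B) = (B² + 4*B) - 4*(-2)² = (B² + 4*B) - 4*4 = (B² + 4*B) - 16 = -16 + B² + 4*B)
u((6 + 6)²)/(-322) = (-16 + ((6 + 6)²)² + 4*(6 + 6)²)/(-322) = -(-16 + (12²)² + 4*12²)/322 = -(-16 + 144² + 4*144)/322 = -(-16 + 20736 + 576)/322 = -1/322*21296 = -10648/161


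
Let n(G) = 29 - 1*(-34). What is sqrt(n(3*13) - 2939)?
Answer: 2*I*sqrt(719) ≈ 53.628*I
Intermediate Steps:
n(G) = 63 (n(G) = 29 + 34 = 63)
sqrt(n(3*13) - 2939) = sqrt(63 - 2939) = sqrt(-2876) = 2*I*sqrt(719)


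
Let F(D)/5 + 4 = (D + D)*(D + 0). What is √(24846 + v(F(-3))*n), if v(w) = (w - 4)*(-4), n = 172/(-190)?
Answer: 3*√25154670/95 ≈ 158.38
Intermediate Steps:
n = -86/95 (n = 172*(-1/190) = -86/95 ≈ -0.90526)
F(D) = -20 + 10*D² (F(D) = -20 + 5*((D + D)*(D + 0)) = -20 + 5*((2*D)*D) = -20 + 5*(2*D²) = -20 + 10*D²)
v(w) = 16 - 4*w (v(w) = (-4 + w)*(-4) = 16 - 4*w)
√(24846 + v(F(-3))*n) = √(24846 + (16 - 4*(-20 + 10*(-3)²))*(-86/95)) = √(24846 + (16 - 4*(-20 + 10*9))*(-86/95)) = √(24846 + (16 - 4*(-20 + 90))*(-86/95)) = √(24846 + (16 - 4*70)*(-86/95)) = √(24846 + (16 - 280)*(-86/95)) = √(24846 - 264*(-86/95)) = √(24846 + 22704/95) = √(2383074/95) = 3*√25154670/95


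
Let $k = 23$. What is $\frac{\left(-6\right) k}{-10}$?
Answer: $\frac{69}{5} \approx 13.8$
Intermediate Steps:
$\frac{\left(-6\right) k}{-10} = \frac{\left(-6\right) 23}{-10} = \left(-138\right) \left(- \frac{1}{10}\right) = \frac{69}{5}$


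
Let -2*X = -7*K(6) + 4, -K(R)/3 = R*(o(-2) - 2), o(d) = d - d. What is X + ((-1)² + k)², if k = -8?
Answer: 173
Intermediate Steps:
o(d) = 0
K(R) = 6*R (K(R) = -3*R*(0 - 2) = -3*R*(-2) = -(-6)*R = 6*R)
X = 124 (X = -(-42*6 + 4)/2 = -(-7*36 + 4)/2 = -(-252 + 4)/2 = -½*(-248) = 124)
X + ((-1)² + k)² = 124 + ((-1)² - 8)² = 124 + (1 - 8)² = 124 + (-7)² = 124 + 49 = 173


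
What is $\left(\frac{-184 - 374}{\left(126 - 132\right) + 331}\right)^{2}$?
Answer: $\frac{311364}{105625} \approx 2.9478$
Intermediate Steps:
$\left(\frac{-184 - 374}{\left(126 - 132\right) + 331}\right)^{2} = \left(- \frac{558}{-6 + 331}\right)^{2} = \left(- \frac{558}{325}\right)^{2} = \frac{311364}{105625}$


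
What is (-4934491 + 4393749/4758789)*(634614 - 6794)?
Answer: -4914197660615541000/1586263 ≈ -3.0980e+12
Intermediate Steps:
(-4934491 + 4393749/4758789)*(634614 - 6794) = (-4934491 + 4393749*(1/4758789))*627820 = (-4934491 + 1464583/1586263)*627820 = -7827399032550/1586263*627820 = -4914197660615541000/1586263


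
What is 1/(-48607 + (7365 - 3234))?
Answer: -1/44476 ≈ -2.2484e-5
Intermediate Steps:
1/(-48607 + (7365 - 3234)) = 1/(-48607 + 4131) = 1/(-44476) = -1/44476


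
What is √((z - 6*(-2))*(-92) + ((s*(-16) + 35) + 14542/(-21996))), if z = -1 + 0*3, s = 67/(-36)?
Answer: I*√12739131262/3666 ≈ 30.788*I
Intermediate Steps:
s = -67/36 (s = 67*(-1/36) = -67/36 ≈ -1.8611)
z = -1 (z = -1 + 0 = -1)
√((z - 6*(-2))*(-92) + ((s*(-16) + 35) + 14542/(-21996))) = √((-1 - 6*(-2))*(-92) + ((-67/36*(-16) + 35) + 14542/(-21996))) = √((-1 + 12)*(-92) + ((268/9 + 35) + 14542*(-1/21996))) = √(11*(-92) + (583/9 - 7271/10998)) = √(-1012 + 705155/10998) = √(-10424821/10998) = I*√12739131262/3666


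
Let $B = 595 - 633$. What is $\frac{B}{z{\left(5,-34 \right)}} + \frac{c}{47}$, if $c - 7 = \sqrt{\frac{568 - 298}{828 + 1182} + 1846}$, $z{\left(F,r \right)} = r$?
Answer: $\frac{1012}{799} + \frac{\sqrt{8287297}}{3149} \approx 2.1808$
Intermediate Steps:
$B = -38$ ($B = 595 - 633 = -38$)
$c = 7 + \frac{\sqrt{8287297}}{67}$ ($c = 7 + \sqrt{\frac{568 - 298}{828 + 1182} + 1846} = 7 + \sqrt{\frac{270}{2010} + 1846} = 7 + \sqrt{270 \cdot \frac{1}{2010} + 1846} = 7 + \sqrt{\frac{9}{67} + 1846} = 7 + \sqrt{\frac{123691}{67}} = 7 + \frac{\sqrt{8287297}}{67} \approx 49.967$)
$\frac{B}{z{\left(5,-34 \right)}} + \frac{c}{47} = - \frac{38}{-34} + \frac{7 + \frac{\sqrt{8287297}}{67}}{47} = \left(-38\right) \left(- \frac{1}{34}\right) + \left(7 + \frac{\sqrt{8287297}}{67}\right) \frac{1}{47} = \frac{19}{17} + \left(\frac{7}{47} + \frac{\sqrt{8287297}}{3149}\right) = \frac{1012}{799} + \frac{\sqrt{8287297}}{3149}$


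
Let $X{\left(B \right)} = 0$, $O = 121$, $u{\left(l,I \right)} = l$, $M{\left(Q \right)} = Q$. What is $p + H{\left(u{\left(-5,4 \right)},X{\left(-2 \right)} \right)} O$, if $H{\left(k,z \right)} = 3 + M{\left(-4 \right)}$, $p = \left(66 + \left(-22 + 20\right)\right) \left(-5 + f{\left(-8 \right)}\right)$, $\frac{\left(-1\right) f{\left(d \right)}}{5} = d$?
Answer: $2119$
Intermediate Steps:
$f{\left(d \right)} = - 5 d$
$p = 2240$ ($p = \left(66 + \left(-22 + 20\right)\right) \left(-5 - -40\right) = \left(66 - 2\right) \left(-5 + 40\right) = 64 \cdot 35 = 2240$)
$H{\left(k,z \right)} = -1$ ($H{\left(k,z \right)} = 3 - 4 = -1$)
$p + H{\left(u{\left(-5,4 \right)},X{\left(-2 \right)} \right)} O = 2240 - 121 = 2119$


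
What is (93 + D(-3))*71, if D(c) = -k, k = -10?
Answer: 7313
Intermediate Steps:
D(c) = 10 (D(c) = -1*(-10) = 10)
(93 + D(-3))*71 = (93 + 10)*71 = 103*71 = 7313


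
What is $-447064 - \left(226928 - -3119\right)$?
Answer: $-677111$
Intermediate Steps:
$-447064 - \left(226928 - -3119\right) = -447064 - \left(226928 + 3119\right) = -447064 - 230047 = -677111$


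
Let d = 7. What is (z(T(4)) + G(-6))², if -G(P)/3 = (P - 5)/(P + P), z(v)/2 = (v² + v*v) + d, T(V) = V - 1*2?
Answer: 11881/16 ≈ 742.56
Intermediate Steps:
T(V) = -2 + V (T(V) = V - 2 = -2 + V)
z(v) = 14 + 4*v² (z(v) = 2*((v² + v*v) + 7) = 2*((v² + v²) + 7) = 2*(2*v² + 7) = 2*(7 + 2*v²) = 14 + 4*v²)
G(P) = -3*(-5 + P)/(2*P) (G(P) = -3*(P - 5)/(P + P) = -3*(-5 + P)/(2*P))
(z(T(4)) + G(-6))² = ((14 + 4*(-2 + 4)²) + (3/2)*(5 - 1*(-6))/(-6))² = ((14 + 4*2²) + (3/2)*(-⅙)*(5 + 6))² = ((14 + 4*4) + (3/2)*(-⅙)*11)² = ((14 + 16) - 11/4)² = (30 - 11/4)² = (109/4)² = 11881/16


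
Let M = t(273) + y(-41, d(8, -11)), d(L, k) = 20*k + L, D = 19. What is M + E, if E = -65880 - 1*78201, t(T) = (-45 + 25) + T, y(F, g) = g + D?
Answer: -144021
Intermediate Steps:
d(L, k) = L + 20*k
y(F, g) = 19 + g (y(F, g) = g + 19 = 19 + g)
t(T) = -20 + T
M = 60 (M = (-20 + 273) + (19 + (8 + 20*(-11))) = 253 + (19 + (8 - 220)) = 253 + (19 - 212) = 253 - 193 = 60)
E = -144081 (E = -65880 - 78201 = -144081)
M + E = 60 - 144081 = -144021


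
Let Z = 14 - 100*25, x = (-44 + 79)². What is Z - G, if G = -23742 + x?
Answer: 20031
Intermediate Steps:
x = 1225 (x = 35² = 1225)
Z = -2486 (Z = 14 - 2500 = -2486)
G = -22517 (G = -23742 + 1225 = -22517)
Z - G = -2486 - 1*(-22517) = -2486 + 22517 = 20031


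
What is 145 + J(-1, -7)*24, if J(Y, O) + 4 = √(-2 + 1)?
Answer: 49 + 24*I ≈ 49.0 + 24.0*I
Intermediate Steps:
J(Y, O) = -4 + I (J(Y, O) = -4 + √(-2 + 1) = -4 + √(-1) = -4 + I)
145 + J(-1, -7)*24 = 145 + (-4 + I)*24 = 145 + (-96 + 24*I) = 49 + 24*I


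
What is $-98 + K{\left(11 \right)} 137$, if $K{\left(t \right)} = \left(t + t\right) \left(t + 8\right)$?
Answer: $57168$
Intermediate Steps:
$K{\left(t \right)} = 2 t \left(8 + t\right)$
$-98 + K{\left(11 \right)} 137 = -98 + 2 \cdot 11 \left(8 + 11\right) 137 = -98 + 2 \cdot 11 \cdot 19 \cdot 137 = -98 + 418 \cdot 137 = -98 + 57266 = 57168$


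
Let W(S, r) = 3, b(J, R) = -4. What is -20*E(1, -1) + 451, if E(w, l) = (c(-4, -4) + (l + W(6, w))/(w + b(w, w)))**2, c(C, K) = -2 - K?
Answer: 3739/9 ≈ 415.44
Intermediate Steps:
E(w, l) = (2 + (3 + l)/(-4 + w))**2 (E(w, l) = ((-2 - 1*(-4)) + (l + 3)/(w - 4))**2 = ((-2 + 4) + (3 + l)/(-4 + w))**2 = (2 + (3 + l)/(-4 + w))**2)
-20*E(1, -1) + 451 = -20*(-5 - 1 + 2*1)**2/(-4 + 1)**2 + 451 = -20*(-5 - 1 + 2)**2/(-3)**2 + 451 = -20*(-4)**2/9 + 451 = -20*16/9 + 451 = -320/9 + 451 = 3739/9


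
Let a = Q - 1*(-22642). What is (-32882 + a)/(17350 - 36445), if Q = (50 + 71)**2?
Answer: -1467/6365 ≈ -0.23048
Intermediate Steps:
Q = 14641 (Q = 121**2 = 14641)
a = 37283 (a = 14641 - 1*(-22642) = 14641 + 22642 = 37283)
(-32882 + a)/(17350 - 36445) = (-32882 + 37283)/(17350 - 36445) = 4401/(-19095) = 4401*(-1/19095) = -1467/6365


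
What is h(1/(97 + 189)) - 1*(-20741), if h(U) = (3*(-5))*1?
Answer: 20726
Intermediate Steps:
h(U) = -15 (h(U) = -15*1 = -15)
h(1/(97 + 189)) - 1*(-20741) = -15 - 1*(-20741) = -15 + 20741 = 20726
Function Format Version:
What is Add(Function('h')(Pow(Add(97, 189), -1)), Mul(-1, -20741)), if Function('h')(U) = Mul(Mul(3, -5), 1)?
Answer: 20726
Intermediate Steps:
Function('h')(U) = -15 (Function('h')(U) = Mul(-15, 1) = -15)
Add(Function('h')(Pow(Add(97, 189), -1)), Mul(-1, -20741)) = Add(-15, Mul(-1, -20741)) = Add(-15, 20741) = 20726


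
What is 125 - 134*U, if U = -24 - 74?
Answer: 13257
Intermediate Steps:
U = -98
125 - 134*U = 125 - 134*(-98) = 125 + 13132 = 13257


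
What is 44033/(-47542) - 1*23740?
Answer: -102608283/4322 ≈ -23741.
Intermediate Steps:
44033/(-47542) - 1*23740 = 44033*(-1/47542) - 23740 = -4003/4322 - 23740 = -102608283/4322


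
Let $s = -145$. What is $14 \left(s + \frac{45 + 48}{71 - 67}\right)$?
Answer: $- \frac{3409}{2} \approx -1704.5$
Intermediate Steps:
$14 \left(s + \frac{45 + 48}{71 - 67}\right) = 14 \left(-145 + \frac{45 + 48}{71 - 67}\right) = 14 \left(-145 + \frac{93}{4}\right) = 14 \left(- \frac{487}{4}\right) = - \frac{3409}{2}$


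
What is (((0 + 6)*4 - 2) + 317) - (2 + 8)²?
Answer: 239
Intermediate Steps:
(((0 + 6)*4 - 2) + 317) - (2 + 8)² = ((6*4 - 2) + 317) - 1*10² = ((24 - 2) + 317) - 1*100 = (22 + 317) - 100 = 339 - 100 = 239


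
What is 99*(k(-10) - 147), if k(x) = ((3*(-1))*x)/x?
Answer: -14850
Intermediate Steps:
k(x) = -3 (k(x) = (-3*x)/x = -3)
99*(k(-10) - 147) = 99*(-3 - 147) = 99*(-150) = -14850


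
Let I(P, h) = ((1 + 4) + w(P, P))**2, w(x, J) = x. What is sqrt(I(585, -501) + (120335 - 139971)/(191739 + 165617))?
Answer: sqrt(2778344715634949)/89339 ≈ 590.00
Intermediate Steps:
I(P, h) = (5 + P)**2 (I(P, h) = ((1 + 4) + P)**2 = (5 + P)**2)
sqrt(I(585, -501) + (120335 - 139971)/(191739 + 165617)) = sqrt((5 + 585)**2 + (120335 - 139971)/(191739 + 165617)) = sqrt(590**2 - 19636/357356) = sqrt(348100 - 19636*1/357356) = sqrt(348100 - 4909/89339) = sqrt(31098900991/89339) = sqrt(2778344715634949)/89339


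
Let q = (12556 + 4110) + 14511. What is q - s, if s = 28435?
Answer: 2742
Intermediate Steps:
q = 31177 (q = 16666 + 14511 = 31177)
q - s = 31177 - 1*28435 = 31177 - 28435 = 2742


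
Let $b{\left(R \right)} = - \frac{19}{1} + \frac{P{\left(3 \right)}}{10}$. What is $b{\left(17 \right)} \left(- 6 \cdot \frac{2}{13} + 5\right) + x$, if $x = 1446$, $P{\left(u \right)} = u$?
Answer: $\frac{178069}{130} \approx 1369.8$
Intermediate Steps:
$b{\left(R \right)} = - \frac{187}{10}$ ($b{\left(R \right)} = - \frac{19}{1} + \frac{3}{10} = \left(-19\right) 1 + 3 \cdot \frac{1}{10} = -19 + \frac{3}{10} = - \frac{187}{10}$)
$b{\left(17 \right)} \left(- 6 \cdot \frac{2}{13} + 5\right) + x = - \frac{187 \left(- 6 \cdot \frac{2}{13} + 5\right)}{10} + 1446 = - \frac{187 \left(- 6 \cdot 2 \cdot \frac{1}{13} + 5\right)}{10} + 1446 = - \frac{187 \left(\left(-6\right) \frac{2}{13} + 5\right)}{10} + 1446 = - \frac{187 \left(- \frac{12}{13} + 5\right)}{10} + 1446 = \left(- \frac{187}{10}\right) \frac{53}{13} + 1446 = - \frac{9911}{130} + 1446 = \frac{178069}{130}$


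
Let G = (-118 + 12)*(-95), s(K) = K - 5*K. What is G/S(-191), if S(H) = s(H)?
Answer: 5035/382 ≈ 13.181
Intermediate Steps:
s(K) = -4*K
S(H) = -4*H
G = 10070 (G = -106*(-95) = 10070)
G/S(-191) = 10070/((-4*(-191))) = 10070/764 = 10070*(1/764) = 5035/382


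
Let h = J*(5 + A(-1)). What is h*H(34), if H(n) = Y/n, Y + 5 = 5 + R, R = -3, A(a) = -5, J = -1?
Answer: 0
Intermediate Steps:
Y = -3 (Y = -5 + (5 - 3) = -5 + 2 = -3)
H(n) = -3/n
h = 0 (h = -(5 - 5) = -1*0 = 0)
h*H(34) = 0*(-3/34) = 0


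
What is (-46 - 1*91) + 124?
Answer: -13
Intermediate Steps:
(-46 - 1*91) + 124 = (-46 - 91) + 124 = -137 + 124 = -13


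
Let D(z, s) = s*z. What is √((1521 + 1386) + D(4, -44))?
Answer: √2731 ≈ 52.259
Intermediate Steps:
√((1521 + 1386) + D(4, -44)) = √((1521 + 1386) - 44*4) = √(2907 - 176) = √2731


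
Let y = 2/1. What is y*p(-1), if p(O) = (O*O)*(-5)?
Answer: -10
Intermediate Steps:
y = 2 (y = 2*1 = 2)
p(O) = -5*O² (p(O) = O²*(-5) = -5*O²)
y*p(-1) = 2*(-5*(-1)²) = 2*(-5*1) = 2*(-5) = -10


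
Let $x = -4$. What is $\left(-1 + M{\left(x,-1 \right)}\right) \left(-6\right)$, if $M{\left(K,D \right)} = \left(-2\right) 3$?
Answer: $42$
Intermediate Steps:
$M{\left(K,D \right)} = -6$
$\left(-1 + M{\left(x,-1 \right)}\right) \left(-6\right) = \left(-1 - 6\right) \left(-6\right) = \left(-7\right) \left(-6\right) = 42$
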